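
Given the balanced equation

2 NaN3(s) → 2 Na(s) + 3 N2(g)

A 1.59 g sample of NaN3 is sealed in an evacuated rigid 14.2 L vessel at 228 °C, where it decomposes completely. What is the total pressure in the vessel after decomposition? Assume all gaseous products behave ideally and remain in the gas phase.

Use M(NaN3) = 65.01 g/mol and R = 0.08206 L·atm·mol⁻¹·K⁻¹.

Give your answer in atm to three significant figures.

n(NaN3) = 1.59 / 65.01 = 0.02446 mol
n(gas produced) = (3/2) × 0.02446 = 0.03669 mol
P = nRT/V = 0.03669 × 0.08206 × 501.15 / 14.2 = 0.1063 atm

0.106 atm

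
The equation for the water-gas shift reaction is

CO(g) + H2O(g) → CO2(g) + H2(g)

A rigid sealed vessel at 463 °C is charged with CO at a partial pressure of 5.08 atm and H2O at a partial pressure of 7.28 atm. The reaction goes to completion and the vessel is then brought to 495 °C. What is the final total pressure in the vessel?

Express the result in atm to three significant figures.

12.9 atm

With V and T fixed, P_i ∝ n_i, so the mole ratios apply directly to partial pressures at 463 °C.
P(H2O) required for 5.08 atm of CO = (1/1) × 5.08 = 5.080 atm; available 7.28 atm, so CO is limiting.
P(H2O) remaining = 7.28 − (1/1) × 5.08 = 2.200 atm
P(gaseous products) = (1+1)/1 × 5.08 = 10.16 atm
P_total at 463 °C = 2.200 + 10.16 = 12.36 atm
Scaling to 495 °C: P = 12.36 × 768.15/736.15 = 12.90 atm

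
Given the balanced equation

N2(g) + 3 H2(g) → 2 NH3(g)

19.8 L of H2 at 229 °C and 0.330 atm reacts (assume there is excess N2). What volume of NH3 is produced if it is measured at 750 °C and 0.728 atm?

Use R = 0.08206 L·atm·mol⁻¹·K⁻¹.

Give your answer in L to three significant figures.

n(H2) = PV/RT = (0.330 × 19.8) / (0.08206 × 502.15) = 0.1586 mol
n(NH3) = (2/3) × 0.1586 = 0.1057 mol
V = nRT/P = 0.1057 × 0.08206 × 1023.15 / 0.728 = 12.19 L

12.2 L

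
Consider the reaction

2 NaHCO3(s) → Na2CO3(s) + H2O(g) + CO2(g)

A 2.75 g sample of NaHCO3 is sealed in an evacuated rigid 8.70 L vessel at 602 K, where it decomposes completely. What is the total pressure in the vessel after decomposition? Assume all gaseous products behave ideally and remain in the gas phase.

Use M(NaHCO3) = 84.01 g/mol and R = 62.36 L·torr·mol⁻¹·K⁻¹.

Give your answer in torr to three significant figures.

n(NaHCO3) = 2.75 / 84.01 = 0.03273 mol
n(gas produced) = (2/2) × 0.03273 = 0.03273 mol
P = nRT/V = 0.03273 × 62.36 × 602 / 8.70 = 141.2 torr

141 torr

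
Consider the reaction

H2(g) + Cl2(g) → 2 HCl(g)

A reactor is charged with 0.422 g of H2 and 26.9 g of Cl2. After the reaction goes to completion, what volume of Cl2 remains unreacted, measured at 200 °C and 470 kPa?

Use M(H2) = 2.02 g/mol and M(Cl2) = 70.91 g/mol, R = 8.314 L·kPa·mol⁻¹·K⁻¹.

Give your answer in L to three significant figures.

n(H2) = 0.422 / 2.02 = 0.2089 mol
n(Cl2) = 26.9 / 70.91 = 0.3794 mol
For 0.2089 mol H2, stoichiometry requires (1/1) × 0.2089 = 0.2089 mol Cl2; 0.3794 mol is available, so H2 is limiting.
n(Cl2) consumed = (1/1) × 0.2089 = 0.2089 mol; remaining = 0.3794 − 0.2089 = 0.1705 mol
V(Cl2) = nRT/P = 0.1705 × 8.314 × 473.15 / 470 = 1.427 L

1.43 L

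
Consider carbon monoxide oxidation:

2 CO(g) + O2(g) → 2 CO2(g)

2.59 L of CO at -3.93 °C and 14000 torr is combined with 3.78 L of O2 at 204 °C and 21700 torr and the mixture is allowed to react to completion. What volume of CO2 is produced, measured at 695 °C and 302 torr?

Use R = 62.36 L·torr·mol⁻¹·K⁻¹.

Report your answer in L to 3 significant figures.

432 L

n(CO) = PV/RT = (14000 × 2.59) / (62.36 × 269.22) = 2.160 mol
n(O2) = PV/RT = (21700 × 3.78) / (62.36 × 477.15) = 2.757 mol
For 2.160 mol CO, stoichiometry requires (1/2) × 2.160 = 1.080 mol O2; 2.757 mol is available, so CO is limiting.
n(CO2) = (2/2) × 2.160 = 2.160 mol
V(CO2) = nRT/P = 2.160 × 62.36 × 968.15 / 302 = 431.8 L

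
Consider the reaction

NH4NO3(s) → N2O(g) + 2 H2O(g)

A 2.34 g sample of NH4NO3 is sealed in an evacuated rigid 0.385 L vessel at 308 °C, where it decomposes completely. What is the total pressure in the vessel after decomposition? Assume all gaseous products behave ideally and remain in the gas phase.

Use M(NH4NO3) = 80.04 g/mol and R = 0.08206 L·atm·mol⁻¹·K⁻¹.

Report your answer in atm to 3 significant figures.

10.9 atm

n(NH4NO3) = 2.34 / 80.04 = 0.02924 mol
n(gas produced) = (3/1) × 0.02924 = 0.08772 mol
P = nRT/V = 0.08772 × 0.08206 × 581.15 / 0.385 = 10.87 atm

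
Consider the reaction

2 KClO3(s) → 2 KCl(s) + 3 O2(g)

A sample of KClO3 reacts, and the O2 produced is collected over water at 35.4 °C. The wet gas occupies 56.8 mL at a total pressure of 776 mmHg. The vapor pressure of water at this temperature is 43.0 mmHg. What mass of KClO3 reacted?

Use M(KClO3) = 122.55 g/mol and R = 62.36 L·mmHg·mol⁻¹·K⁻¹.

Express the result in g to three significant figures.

0.177 g

P(O2) = 776 − 43.0 = 733.0 mmHg
n(O2) = PV/RT = (733.0 × 0.05680) / (62.36 × 308.55) = 0.002164 mol
n(KClO3) = (2/3) × 0.002164 = 0.001443 mol
m(KClO3) = 0.001443 × 122.55 = 0.1768 g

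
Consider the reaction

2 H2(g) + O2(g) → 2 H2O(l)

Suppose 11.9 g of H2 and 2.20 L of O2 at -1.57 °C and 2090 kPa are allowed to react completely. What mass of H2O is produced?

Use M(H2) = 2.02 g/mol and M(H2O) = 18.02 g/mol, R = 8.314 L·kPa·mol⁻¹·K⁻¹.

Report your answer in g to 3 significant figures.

73.4 g

n(H2) = 11.9 / 2.02 = 5.891 mol
n(O2) = PV/RT = (2090 × 2.20) / (8.314 × 271.58) = 2.036 mol
For 5.891 mol H2, stoichiometry requires (1/2) × 5.891 = 2.946 mol O2; 2.036 mol is available, so O2 is limiting.
n(H2O) = (2/1) × 2.036 = 4.072 mol
m(H2O) = 4.072 × 18.02 = 73.38 g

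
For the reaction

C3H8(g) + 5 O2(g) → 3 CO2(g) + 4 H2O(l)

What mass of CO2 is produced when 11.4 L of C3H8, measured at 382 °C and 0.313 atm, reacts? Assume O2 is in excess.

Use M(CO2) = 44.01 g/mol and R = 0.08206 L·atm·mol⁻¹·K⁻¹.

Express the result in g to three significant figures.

n(C3H8) = PV/RT = (0.313 × 11.4) / (0.08206 × 655.15) = 0.06637 mol
n(CO2) = (3/1) × 0.06637 = 0.1991 mol
m(CO2) = 0.1991 × 44.01 = 8.762 g

8.76 g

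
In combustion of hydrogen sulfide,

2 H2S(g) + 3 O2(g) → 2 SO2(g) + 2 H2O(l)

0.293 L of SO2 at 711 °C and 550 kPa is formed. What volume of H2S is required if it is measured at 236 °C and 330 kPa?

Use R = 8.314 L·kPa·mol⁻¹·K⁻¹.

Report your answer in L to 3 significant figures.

n(SO2) = PV/RT = (550 × 0.293) / (8.314 × 984.15) = 0.01970 mol
n(H2S) = (2/2) × 0.01970 = 0.01970 mol
V = nRT/P = 0.01970 × 8.314 × 509.15 / 330 = 0.2527 L

0.253 L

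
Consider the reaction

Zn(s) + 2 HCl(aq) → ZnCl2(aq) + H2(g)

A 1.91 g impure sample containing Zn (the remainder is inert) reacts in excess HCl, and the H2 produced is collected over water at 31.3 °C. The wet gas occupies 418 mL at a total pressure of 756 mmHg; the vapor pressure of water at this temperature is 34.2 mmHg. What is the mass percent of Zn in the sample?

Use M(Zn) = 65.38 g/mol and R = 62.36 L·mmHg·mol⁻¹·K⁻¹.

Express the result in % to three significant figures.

54.4 %

P(H2) = 756 − 34.2 = 721.8 mmHg
n(H2) = PV/RT = (721.8 × 0.4180) / (62.36 × 304.45) = 0.01589 mol
n(Zn) = (1/1) × 0.01589 = 0.01589 mol
m(Zn) = 0.01589 × 65.38 = 1.039 g
%Zn = 1.039 / 1.91 × 100 = 54.40%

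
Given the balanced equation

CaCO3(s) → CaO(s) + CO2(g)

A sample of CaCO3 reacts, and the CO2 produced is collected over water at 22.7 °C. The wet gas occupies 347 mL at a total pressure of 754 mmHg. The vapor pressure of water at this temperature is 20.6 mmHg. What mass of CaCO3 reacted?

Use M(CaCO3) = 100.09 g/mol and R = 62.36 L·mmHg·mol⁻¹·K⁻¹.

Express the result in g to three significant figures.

1.38 g

P(CO2) = 754 − 20.6 = 733.4 mmHg
n(CO2) = PV/RT = (733.4 × 0.3470) / (62.36 × 295.85) = 0.01379 mol
n(CaCO3) = (1/1) × 0.01379 = 0.01379 mol
m(CaCO3) = 0.01379 × 100.09 = 1.380 g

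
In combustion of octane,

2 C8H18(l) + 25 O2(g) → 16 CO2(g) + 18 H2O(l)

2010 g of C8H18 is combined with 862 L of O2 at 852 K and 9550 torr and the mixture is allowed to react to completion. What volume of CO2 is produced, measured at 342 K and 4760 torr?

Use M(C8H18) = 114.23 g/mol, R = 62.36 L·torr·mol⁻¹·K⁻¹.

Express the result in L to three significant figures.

444 L

n(C8H18) = 2010 / 114.23 = 17.60 mol
n(O2) = PV/RT = (9550 × 862) / (62.36 × 852) = 154.9 mol
For 17.60 mol C8H18, stoichiometry requires (25/2) × 17.60 = 220.0 mol O2; 154.9 mol is available, so O2 is limiting.
n(CO2) = (16/25) × 154.9 = 99.14 mol
V(CO2) = nRT/P = 99.14 × 62.36 × 342 / 4760 = 444.2 L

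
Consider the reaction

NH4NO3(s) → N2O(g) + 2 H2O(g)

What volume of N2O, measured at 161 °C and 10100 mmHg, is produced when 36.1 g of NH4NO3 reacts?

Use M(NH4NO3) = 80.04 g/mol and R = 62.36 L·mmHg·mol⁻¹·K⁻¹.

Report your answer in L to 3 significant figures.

n(NH4NO3) = 36.10 / 80.04 = 0.4510 mol
n(N2O) = (1/1) × 0.4510 = 0.4510 mol
V = nRT/P = 0.4510 × 62.36 × 434.15 / 10100 = 1.209 L

1.21 L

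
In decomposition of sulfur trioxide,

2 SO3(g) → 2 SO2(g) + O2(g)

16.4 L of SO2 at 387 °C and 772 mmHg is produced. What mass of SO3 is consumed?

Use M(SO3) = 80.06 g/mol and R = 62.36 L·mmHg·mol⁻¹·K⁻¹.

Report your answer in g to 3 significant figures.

n(SO2) = PV/RT = (772 × 16.4) / (62.36 × 660.15) = 0.3075 mol
n(SO3) = (2/2) × 0.3075 = 0.3075 mol
m(SO3) = 0.3075 × 80.06 = 24.62 g

24.6 g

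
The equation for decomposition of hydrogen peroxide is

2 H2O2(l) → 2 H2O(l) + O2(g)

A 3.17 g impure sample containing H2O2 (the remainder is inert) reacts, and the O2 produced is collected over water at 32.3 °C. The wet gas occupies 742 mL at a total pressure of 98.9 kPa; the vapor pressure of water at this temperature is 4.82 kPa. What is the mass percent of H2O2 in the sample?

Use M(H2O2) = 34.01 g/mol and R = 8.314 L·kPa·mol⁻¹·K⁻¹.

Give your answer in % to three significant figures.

P(O2) = 98.9 − 4.82 = 94.08 kPa
n(O2) = PV/RT = (94.08 × 0.7420) / (8.314 × 305.45) = 0.02749 mol
n(H2O2) = (2/1) × 0.02749 = 0.05498 mol
m(H2O2) = 0.05498 × 34.01 = 1.870 g
%H2O2 = 1.870 / 3.17 × 100 = 58.99%

59.0 %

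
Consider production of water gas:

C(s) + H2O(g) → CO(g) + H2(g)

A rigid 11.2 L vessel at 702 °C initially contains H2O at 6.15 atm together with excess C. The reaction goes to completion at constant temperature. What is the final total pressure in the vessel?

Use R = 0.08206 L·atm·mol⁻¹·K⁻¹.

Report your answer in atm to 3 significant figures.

At constant T and V, P ∝ n(gas): 1 mol gas → 2 mol gas.
P_final = (2/1) × 6.15 = 12.30 atm

12.3 atm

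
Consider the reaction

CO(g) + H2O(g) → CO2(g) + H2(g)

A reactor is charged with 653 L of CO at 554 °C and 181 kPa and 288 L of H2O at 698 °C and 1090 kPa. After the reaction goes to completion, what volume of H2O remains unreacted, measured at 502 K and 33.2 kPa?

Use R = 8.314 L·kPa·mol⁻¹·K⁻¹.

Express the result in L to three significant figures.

n(CO) = PV/RT = (181 × 653) / (8.314 × 827.15) = 17.19 mol
n(H2O) = PV/RT = (1090 × 288) / (8.314 × 971.15) = 38.88 mol
For 17.19 mol CO, stoichiometry requires (1/1) × 17.19 = 17.19 mol H2O; 38.88 mol is available, so CO is limiting.
n(H2O) consumed = (1/1) × 17.19 = 17.19 mol; remaining = 38.88 − 17.19 = 21.69 mol
V(H2O) = nRT/P = 21.69 × 8.314 × 502 / 33.2 = 2727 L

2730 L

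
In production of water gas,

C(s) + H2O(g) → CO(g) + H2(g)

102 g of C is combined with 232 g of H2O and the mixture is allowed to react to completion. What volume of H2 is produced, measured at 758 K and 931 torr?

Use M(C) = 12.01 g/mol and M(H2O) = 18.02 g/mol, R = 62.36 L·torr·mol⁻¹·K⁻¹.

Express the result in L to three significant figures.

431 L

n(C) = 102 / 12.01 = 8.493 mol
n(H2O) = 232 / 18.02 = 12.87 mol
For 8.493 mol C, stoichiometry requires (1/1) × 8.493 = 8.493 mol H2O; 12.87 mol is available, so C is limiting.
n(H2) = (1/1) × 8.493 = 8.493 mol
V(H2) = nRT/P = 8.493 × 62.36 × 758 / 931 = 431.2 L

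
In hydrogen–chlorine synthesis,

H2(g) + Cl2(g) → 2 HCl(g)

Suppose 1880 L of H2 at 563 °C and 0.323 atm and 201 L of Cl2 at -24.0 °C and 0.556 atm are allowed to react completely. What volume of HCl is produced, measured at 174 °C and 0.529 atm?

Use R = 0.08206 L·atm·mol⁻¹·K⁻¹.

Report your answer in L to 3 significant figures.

758 L

n(H2) = PV/RT = (0.323 × 1880) / (0.08206 × 836.15) = 8.850 mol
n(Cl2) = PV/RT = (0.556 × 201) / (0.08206 × 249.15) = 5.466 mol
For 8.850 mol H2, stoichiometry requires (1/1) × 8.850 = 8.850 mol Cl2; 5.466 mol is available, so Cl2 is limiting.
n(HCl) = (2/1) × 5.466 = 10.93 mol
V(HCl) = nRT/P = 10.93 × 0.08206 × 447.15 / 0.529 = 758.1 L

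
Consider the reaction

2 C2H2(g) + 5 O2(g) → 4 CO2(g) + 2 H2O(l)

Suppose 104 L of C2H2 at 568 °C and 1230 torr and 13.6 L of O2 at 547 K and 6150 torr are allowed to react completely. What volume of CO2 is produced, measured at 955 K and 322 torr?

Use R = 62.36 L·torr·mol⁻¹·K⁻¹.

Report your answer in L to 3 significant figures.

363 L

n(C2H2) = PV/RT = (1230 × 104) / (62.36 × 841.15) = 2.439 mol
n(O2) = PV/RT = (6150 × 13.6) / (62.36 × 547) = 2.452 mol
For 2.439 mol C2H2, stoichiometry requires (5/2) × 2.439 = 6.098 mol O2; 2.452 mol is available, so O2 is limiting.
n(CO2) = (4/5) × 2.452 = 1.962 mol
V(CO2) = nRT/P = 1.962 × 62.36 × 955 / 322 = 362.9 L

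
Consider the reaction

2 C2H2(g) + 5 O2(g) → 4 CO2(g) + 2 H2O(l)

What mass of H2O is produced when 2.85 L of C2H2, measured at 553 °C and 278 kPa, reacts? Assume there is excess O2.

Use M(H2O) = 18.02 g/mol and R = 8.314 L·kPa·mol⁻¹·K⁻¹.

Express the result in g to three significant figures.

n(C2H2) = PV/RT = (278 × 2.85) / (8.314 × 826.15) = 0.1154 mol
n(H2O) = (2/2) × 0.1154 = 0.1154 mol
m(H2O) = 0.1154 × 18.02 = 2.080 g

2.08 g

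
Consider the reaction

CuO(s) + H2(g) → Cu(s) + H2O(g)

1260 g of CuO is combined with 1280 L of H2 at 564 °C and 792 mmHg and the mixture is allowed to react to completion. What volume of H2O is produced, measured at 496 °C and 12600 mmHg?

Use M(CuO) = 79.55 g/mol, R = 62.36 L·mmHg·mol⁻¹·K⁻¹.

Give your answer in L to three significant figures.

60.3 L

n(CuO) = 1260 / 79.55 = 15.84 mol
n(H2) = PV/RT = (792 × 1280) / (62.36 × 837.15) = 19.42 mol
For 15.84 mol CuO, stoichiometry requires (1/1) × 15.84 = 15.84 mol H2; 19.42 mol is available, so CuO is limiting.
n(H2O) = (1/1) × 15.84 = 15.84 mol
V(H2O) = nRT/P = 15.84 × 62.36 × 769.15 / 12600 = 60.30 L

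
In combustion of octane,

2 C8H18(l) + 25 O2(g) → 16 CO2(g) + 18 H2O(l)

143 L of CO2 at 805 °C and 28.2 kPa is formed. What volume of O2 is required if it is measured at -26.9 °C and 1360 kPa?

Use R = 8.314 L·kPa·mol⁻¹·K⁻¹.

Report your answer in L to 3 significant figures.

n(CO2) = PV/RT = (28.2 × 143) / (8.314 × 1078.15) = 0.4499 mol
n(O2) = (25/16) × 0.4499 = 0.7030 mol
V = nRT/P = 0.7030 × 8.314 × 246.25 / 1360 = 1.058 L

1.06 L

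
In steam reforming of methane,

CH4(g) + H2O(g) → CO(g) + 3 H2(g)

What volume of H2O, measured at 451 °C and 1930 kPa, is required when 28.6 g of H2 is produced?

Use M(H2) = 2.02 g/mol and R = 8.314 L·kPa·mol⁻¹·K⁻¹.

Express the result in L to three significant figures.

14.7 L

n(H2) = 28.60 / 2.02 = 14.16 mol
n(H2O) = (1/3) × 14.16 = 4.720 mol
V = nRT/P = 4.720 × 8.314 × 724.15 / 1930 = 14.72 L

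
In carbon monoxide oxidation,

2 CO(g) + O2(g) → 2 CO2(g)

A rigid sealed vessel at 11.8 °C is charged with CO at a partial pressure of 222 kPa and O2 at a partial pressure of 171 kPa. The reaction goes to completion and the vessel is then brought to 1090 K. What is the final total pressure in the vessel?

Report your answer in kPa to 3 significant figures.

With V and T fixed, P_i ∝ n_i, so the mole ratios apply directly to partial pressures at 11.8 °C.
P(O2) required for 222 kPa of CO = (1/2) × 222 = 111.0 kPa; available 171 kPa, so CO is limiting.
P(O2) remaining = 171 − (1/2) × 222 = 60.00 kPa
P(gaseous products) = (2)/2 × 222 = 222.0 kPa
P_total at 11.8 °C = 60.00 + 222.0 = 282.0 kPa
Scaling to 1090 K: P = 282.0 × 1090/284.95 = 1079 kPa

1080 kPa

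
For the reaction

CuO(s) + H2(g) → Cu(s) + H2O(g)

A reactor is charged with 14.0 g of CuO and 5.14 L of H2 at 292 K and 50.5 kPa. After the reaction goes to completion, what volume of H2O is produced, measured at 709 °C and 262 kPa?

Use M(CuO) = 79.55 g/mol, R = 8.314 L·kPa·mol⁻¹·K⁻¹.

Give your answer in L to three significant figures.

3.33 L

n(CuO) = 14.0 / 79.55 = 0.1760 mol
n(H2) = PV/RT = (50.5 × 5.14) / (8.314 × 292) = 0.1069 mol
For 0.1760 mol CuO, stoichiometry requires (1/1) × 0.1760 = 0.1760 mol H2; 0.1069 mol is available, so H2 is limiting.
n(H2O) = (1/1) × 0.1069 = 0.1069 mol
V(H2O) = nRT/P = 0.1069 × 8.314 × 982.15 / 262 = 3.332 L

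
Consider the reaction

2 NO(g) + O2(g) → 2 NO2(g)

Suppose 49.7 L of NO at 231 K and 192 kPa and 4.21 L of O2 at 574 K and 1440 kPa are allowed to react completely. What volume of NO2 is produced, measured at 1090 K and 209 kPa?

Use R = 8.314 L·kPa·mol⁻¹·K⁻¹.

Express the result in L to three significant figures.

110 L

n(NO) = PV/RT = (192 × 49.7) / (8.314 × 231) = 4.969 mol
n(O2) = PV/RT = (1440 × 4.21) / (8.314 × 574) = 1.270 mol
For 4.969 mol NO, stoichiometry requires (1/2) × 4.969 = 2.485 mol O2; 1.270 mol is available, so O2 is limiting.
n(NO2) = (2/1) × 1.270 = 2.540 mol
V(NO2) = nRT/P = 2.540 × 8.314 × 1090 / 209 = 110.1 L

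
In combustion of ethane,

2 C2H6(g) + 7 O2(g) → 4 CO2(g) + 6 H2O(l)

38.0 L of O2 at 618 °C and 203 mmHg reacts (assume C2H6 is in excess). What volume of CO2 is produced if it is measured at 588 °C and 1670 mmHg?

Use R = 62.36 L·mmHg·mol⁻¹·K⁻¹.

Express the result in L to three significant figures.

n(O2) = PV/RT = (203 × 38.0) / (62.36 × 891.15) = 0.1388 mol
n(CO2) = (4/7) × 0.1388 = 0.07931 mol
V = nRT/P = 0.07931 × 62.36 × 861.15 / 1670 = 2.550 L

2.55 L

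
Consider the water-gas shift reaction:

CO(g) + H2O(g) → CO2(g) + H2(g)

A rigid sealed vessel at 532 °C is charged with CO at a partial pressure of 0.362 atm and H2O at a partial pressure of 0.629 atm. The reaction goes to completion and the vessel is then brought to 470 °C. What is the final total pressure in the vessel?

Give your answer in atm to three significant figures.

At constant V, partial pressures at 532 °C are proportional to moles, so apply stoichiometry directly to pressures.
P(H2O) required for 0.362 atm of CO = (1/1) × 0.362 = 0.3620 atm; available 0.629 atm, so CO is limiting.
P(H2O) remaining = 0.629 − (1/1) × 0.362 = 0.2670 atm
P(gaseous products) = (1+1)/1 × 0.362 = 0.7240 atm
P_total at 532 °C = 0.2670 + 0.7240 = 0.9910 atm
Scaling to 470 °C: P = 0.9910 × 743.15/805.15 = 0.9147 atm

0.915 atm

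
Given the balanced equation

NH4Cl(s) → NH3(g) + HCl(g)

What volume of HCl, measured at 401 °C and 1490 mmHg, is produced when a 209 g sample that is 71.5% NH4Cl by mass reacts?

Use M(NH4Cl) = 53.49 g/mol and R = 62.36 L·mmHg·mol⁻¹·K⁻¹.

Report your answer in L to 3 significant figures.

mass of NH4Cl = 209 × 71.5/100 = 149.4 g
n(NH4Cl) = 149.4 / 53.49 = 2.793 mol
n(HCl) = (1/1) × 2.793 = 2.793 mol
V = nRT/P = 2.793 × 62.36 × 674.15 / 1490 = 78.80 L

78.8 L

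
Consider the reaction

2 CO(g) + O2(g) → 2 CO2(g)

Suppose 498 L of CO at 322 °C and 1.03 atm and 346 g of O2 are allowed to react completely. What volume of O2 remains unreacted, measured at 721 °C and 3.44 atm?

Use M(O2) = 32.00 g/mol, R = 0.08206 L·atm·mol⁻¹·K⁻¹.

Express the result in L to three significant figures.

n(CO) = PV/RT = (1.03 × 498) / (0.08206 × 595.15) = 10.50 mol
n(O2) = 346 / 32.00 = 10.81 mol
For 10.50 mol CO, stoichiometry requires (1/2) × 10.50 = 5.250 mol O2; 10.81 mol is available, so CO is limiting.
n(O2) consumed = (1/2) × 10.50 = 5.250 mol; remaining = 10.81 − 5.250 = 5.560 mol
V(O2) = nRT/P = 5.560 × 0.08206 × 994.15 / 3.44 = 131.9 L

132 L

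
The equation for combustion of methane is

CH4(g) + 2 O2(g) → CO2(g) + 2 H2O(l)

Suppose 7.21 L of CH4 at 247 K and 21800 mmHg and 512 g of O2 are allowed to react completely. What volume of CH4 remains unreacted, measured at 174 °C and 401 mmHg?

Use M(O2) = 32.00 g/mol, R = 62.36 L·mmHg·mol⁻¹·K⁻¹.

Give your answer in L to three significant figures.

153 L

n(CH4) = PV/RT = (21800 × 7.21) / (62.36 × 247) = 10.20 mol
n(O2) = 512 / 32.00 = 16.00 mol
For 10.20 mol CH4, stoichiometry requires (2/1) × 10.20 = 20.40 mol O2; 16.00 mol is available, so O2 is limiting.
n(CH4) consumed = (1/2) × 16.00 = 8.000 mol; remaining = 10.20 − 8.000 = 2.200 mol
V(CH4) = nRT/P = 2.200 × 62.36 × 447.15 / 401 = 153.0 L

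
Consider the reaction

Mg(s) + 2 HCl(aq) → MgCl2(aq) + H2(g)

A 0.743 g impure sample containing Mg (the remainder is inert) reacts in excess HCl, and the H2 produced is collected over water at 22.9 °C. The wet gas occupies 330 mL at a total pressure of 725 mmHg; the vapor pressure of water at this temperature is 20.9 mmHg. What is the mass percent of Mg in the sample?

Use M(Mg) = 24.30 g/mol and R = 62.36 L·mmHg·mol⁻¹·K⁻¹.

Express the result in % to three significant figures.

P(H2) = 725 − 20.9 = 704.1 mmHg
n(H2) = PV/RT = (704.1 × 0.3300) / (62.36 × 296.05) = 0.01259 mol
n(Mg) = (1/1) × 0.01259 = 0.01259 mol
m(Mg) = 0.01259 × 24.30 = 0.3059 g
%Mg = 0.3059 / 0.743 × 100 = 41.17%

41.2 %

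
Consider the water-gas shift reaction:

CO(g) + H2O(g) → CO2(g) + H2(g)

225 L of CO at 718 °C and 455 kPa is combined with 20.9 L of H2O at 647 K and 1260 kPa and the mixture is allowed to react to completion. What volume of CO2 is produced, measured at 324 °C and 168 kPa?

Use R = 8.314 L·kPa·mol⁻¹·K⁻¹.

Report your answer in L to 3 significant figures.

n(CO) = PV/RT = (455 × 225) / (8.314 × 991.15) = 12.42 mol
n(H2O) = PV/RT = (1260 × 20.9) / (8.314 × 647) = 4.896 mol
For 12.42 mol CO, stoichiometry requires (1/1) × 12.42 = 12.42 mol H2O; 4.896 mol is available, so H2O is limiting.
n(CO2) = (1/1) × 4.896 = 4.896 mol
V(CO2) = nRT/P = 4.896 × 8.314 × 597.15 / 168 = 144.7 L

145 L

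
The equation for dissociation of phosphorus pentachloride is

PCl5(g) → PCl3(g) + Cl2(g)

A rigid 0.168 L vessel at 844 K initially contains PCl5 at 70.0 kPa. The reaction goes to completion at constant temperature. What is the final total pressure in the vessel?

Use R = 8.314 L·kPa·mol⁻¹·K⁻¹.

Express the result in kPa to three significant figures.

140 kPa

Rigid vessel, constant T ⇒ P scales with total gas moles (1 → 2).
P_final = (2/1) × 70.0 = 140.0 kPa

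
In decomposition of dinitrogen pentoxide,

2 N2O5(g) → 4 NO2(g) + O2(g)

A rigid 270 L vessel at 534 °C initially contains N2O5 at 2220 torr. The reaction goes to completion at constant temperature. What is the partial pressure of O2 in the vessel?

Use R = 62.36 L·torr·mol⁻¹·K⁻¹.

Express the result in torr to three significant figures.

n(N2O5)₀ = PV/RT = (2220 × 270) / (62.36 × 807.15) = 11.91 mol
n(O2) = (1/2) × 11.91 = 5.955 mol
P(O2) = nRT/V = 5.955 × 62.36 × 807.15 / 270 = 1110 torr

1110 torr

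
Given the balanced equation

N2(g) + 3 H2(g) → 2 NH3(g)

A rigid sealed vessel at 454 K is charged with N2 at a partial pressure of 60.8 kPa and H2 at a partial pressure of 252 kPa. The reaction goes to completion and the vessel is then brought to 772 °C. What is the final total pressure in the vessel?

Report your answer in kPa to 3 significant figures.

440 kPa

Because the vessel is rigid and T is held at 454 K, work the stoichiometry in partial pressures (P_i = n_iRT/V).
P(H2) required for 60.8 kPa of N2 = (3/1) × 60.8 = 182.4 kPa; available 252 kPa, so N2 is limiting.
P(H2) remaining = 252 − (3/1) × 60.8 = 69.60 kPa
P(gaseous products) = (2)/1 × 60.8 = 121.6 kPa
P_total at 454 K = 69.60 + 121.6 = 191.2 kPa
Scaling to 772 °C: P = 191.2 × 1045.15/454 = 440.2 kPa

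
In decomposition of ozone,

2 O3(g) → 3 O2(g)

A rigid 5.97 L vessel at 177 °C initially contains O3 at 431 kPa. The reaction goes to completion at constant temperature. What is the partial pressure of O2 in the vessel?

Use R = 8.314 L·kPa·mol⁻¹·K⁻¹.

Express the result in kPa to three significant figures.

646 kPa

n(O3)₀ = PV/RT = (431 × 5.97) / (8.314 × 450.15) = 0.6875 mol
n(O2) = (3/2) × 0.6875 = 1.031 mol
P(O2) = nRT/V = 1.031 × 8.314 × 450.15 / 5.97 = 646.3 kPa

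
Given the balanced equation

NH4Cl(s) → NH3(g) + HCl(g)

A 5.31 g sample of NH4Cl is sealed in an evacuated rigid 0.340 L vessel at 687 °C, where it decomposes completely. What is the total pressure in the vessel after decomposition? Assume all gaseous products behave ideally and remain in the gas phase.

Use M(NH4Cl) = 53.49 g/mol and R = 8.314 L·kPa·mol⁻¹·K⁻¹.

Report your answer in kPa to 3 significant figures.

4660 kPa

n(NH4Cl) = 5.31 / 53.49 = 0.09927 mol
n(gas produced) = (2/1) × 0.09927 = 0.1985 mol
P = nRT/V = 0.1985 × 8.314 × 960.15 / 0.340 = 4660 kPa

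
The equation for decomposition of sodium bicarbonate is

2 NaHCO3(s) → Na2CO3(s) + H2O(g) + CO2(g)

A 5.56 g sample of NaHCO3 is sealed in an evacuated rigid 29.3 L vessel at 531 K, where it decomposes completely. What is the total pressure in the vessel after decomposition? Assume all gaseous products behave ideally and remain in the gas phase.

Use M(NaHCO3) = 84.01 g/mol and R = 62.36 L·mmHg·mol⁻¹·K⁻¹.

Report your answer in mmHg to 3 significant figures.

74.8 mmHg

n(NaHCO3) = 5.56 / 84.01 = 0.06618 mol
n(gas produced) = (2/2) × 0.06618 = 0.06618 mol
P = nRT/V = 0.06618 × 62.36 × 531 / 29.3 = 74.79 mmHg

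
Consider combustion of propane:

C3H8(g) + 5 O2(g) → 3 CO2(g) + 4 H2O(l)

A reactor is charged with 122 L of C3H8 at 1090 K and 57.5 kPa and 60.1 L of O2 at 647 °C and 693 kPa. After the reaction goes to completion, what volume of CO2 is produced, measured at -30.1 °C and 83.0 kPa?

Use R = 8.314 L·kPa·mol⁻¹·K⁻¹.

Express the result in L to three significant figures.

56.5 L

n(C3H8) = PV/RT = (57.5 × 122) / (8.314 × 1090) = 0.7741 mol
n(O2) = PV/RT = (693 × 60.1) / (8.314 × 920.15) = 5.444 mol
For 0.7741 mol C3H8, stoichiometry requires (5/1) × 0.7741 = 3.870 mol O2; 5.444 mol is available, so C3H8 is limiting.
n(CO2) = (3/1) × 0.7741 = 2.322 mol
V(CO2) = nRT/P = 2.322 × 8.314 × 243.05 / 83.0 = 56.53 L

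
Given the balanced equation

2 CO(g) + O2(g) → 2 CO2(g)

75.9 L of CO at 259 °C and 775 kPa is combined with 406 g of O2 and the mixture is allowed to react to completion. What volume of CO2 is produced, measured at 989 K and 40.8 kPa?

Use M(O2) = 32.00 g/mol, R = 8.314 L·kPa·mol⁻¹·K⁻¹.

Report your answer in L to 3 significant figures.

n(CO) = PV/RT = (775 × 75.9) / (8.314 × 532.15) = 13.30 mol
n(O2) = 406 / 32.00 = 12.69 mol
For 13.30 mol CO, stoichiometry requires (1/2) × 13.30 = 6.650 mol O2; 12.69 mol is available, so CO is limiting.
n(CO2) = (2/2) × 13.30 = 13.30 mol
V(CO2) = nRT/P = 13.30 × 8.314 × 989 / 40.8 = 2680 L

2680 L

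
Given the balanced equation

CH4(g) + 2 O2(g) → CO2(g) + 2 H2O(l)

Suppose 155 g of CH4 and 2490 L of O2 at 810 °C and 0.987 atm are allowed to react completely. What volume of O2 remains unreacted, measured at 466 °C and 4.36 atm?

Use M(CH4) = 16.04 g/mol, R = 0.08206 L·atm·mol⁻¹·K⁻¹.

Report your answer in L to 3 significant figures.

n(CH4) = 155 / 16.04 = 9.663 mol
n(O2) = PV/RT = (0.987 × 2490) / (0.08206 × 1083.15) = 27.65 mol
For 9.663 mol CH4, stoichiometry requires (2/1) × 9.663 = 19.33 mol O2; 27.65 mol is available, so CH4 is limiting.
n(O2) consumed = (2/1) × 9.663 = 19.33 mol; remaining = 27.65 − 19.33 = 8.320 mol
V(O2) = nRT/P = 8.320 × 0.08206 × 739.15 / 4.36 = 115.7 L

116 L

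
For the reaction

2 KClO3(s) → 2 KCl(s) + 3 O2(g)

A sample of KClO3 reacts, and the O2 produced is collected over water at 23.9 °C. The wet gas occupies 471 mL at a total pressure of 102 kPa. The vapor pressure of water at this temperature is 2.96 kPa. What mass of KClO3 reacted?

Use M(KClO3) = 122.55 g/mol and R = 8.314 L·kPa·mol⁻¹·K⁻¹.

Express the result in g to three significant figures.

1.54 g

P(O2) = 102 − 2.96 = 99.04 kPa
n(O2) = PV/RT = (99.04 × 0.4710) / (8.314 × 297.05) = 0.01889 mol
n(KClO3) = (2/3) × 0.01889 = 0.01259 mol
m(KClO3) = 0.01259 × 122.55 = 1.543 g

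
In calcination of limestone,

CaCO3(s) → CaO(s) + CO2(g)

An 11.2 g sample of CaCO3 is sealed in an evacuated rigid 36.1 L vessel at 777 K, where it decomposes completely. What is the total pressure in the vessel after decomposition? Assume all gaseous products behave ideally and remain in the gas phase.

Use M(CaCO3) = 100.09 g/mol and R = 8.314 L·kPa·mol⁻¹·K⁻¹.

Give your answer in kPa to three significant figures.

n(CaCO3) = 11.2 / 100.09 = 0.1119 mol
n(gas produced) = (1/1) × 0.1119 = 0.1119 mol
P = nRT/V = 0.1119 × 8.314 × 777 / 36.1 = 20.02 kPa

20.0 kPa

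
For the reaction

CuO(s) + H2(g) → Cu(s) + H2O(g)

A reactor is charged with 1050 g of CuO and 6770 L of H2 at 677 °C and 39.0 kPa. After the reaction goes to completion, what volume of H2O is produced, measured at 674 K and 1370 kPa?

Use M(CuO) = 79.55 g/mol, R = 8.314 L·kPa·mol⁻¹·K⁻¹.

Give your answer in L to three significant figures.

54.0 L

n(CuO) = 1050 / 79.55 = 13.20 mol
n(H2) = PV/RT = (39.0 × 6770) / (8.314 × 950.15) = 33.42 mol
For 13.20 mol CuO, stoichiometry requires (1/1) × 13.20 = 13.20 mol H2; 33.42 mol is available, so CuO is limiting.
n(H2O) = (1/1) × 13.20 = 13.20 mol
V(H2O) = nRT/P = 13.20 × 8.314 × 674 / 1370 = 53.99 L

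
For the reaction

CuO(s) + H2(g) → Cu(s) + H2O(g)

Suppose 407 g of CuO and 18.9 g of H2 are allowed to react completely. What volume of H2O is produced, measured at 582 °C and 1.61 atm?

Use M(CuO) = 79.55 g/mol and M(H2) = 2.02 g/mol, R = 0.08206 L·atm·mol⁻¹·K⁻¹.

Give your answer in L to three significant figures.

n(CuO) = 407 / 79.55 = 5.116 mol
n(H2) = 18.9 / 2.02 = 9.356 mol
For 5.116 mol CuO, stoichiometry requires (1/1) × 5.116 = 5.116 mol H2; 9.356 mol is available, so CuO is limiting.
n(H2O) = (1/1) × 5.116 = 5.116 mol
V(H2O) = nRT/P = 5.116 × 0.08206 × 855.15 / 1.61 = 223.0 L

223 L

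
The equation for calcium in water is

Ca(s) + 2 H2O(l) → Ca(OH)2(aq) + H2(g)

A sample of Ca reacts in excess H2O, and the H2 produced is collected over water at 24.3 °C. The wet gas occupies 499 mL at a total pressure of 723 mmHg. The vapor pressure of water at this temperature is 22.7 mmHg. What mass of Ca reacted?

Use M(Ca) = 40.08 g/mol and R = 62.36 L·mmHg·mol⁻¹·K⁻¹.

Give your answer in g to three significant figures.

P(H2) = 723 − 22.7 = 700.3 mmHg
n(H2) = PV/RT = (700.3 × 0.4990) / (62.36 × 297.45) = 0.01884 mol
n(Ca) = (1/1) × 0.01884 = 0.01884 mol
m(Ca) = 0.01884 × 40.08 = 0.7551 g

0.755 g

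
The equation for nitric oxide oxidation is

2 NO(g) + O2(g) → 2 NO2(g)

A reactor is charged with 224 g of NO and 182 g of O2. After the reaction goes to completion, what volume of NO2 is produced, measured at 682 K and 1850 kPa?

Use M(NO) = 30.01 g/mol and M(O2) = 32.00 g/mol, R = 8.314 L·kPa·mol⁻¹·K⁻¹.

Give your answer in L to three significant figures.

n(NO) = 224 / 30.01 = 7.464 mol
n(O2) = 182 / 32.00 = 5.688 mol
For 7.464 mol NO, stoichiometry requires (1/2) × 7.464 = 3.732 mol O2; 5.688 mol is available, so NO is limiting.
n(NO2) = (2/2) × 7.464 = 7.464 mol
V(NO2) = nRT/P = 7.464 × 8.314 × 682 / 1850 = 22.88 L

22.9 L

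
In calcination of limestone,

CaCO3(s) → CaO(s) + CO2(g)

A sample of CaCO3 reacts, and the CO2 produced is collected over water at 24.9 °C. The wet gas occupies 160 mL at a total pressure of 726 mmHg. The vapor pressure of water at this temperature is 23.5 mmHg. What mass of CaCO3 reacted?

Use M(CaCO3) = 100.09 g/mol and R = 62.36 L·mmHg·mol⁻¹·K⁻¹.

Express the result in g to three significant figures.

0.605 g

P(CO2) = 726 − 23.5 = 702.5 mmHg
n(CO2) = PV/RT = (702.5 × 0.1600) / (62.36 × 298.05) = 0.006047 mol
n(CaCO3) = (1/1) × 0.006047 = 0.006047 mol
m(CaCO3) = 0.006047 × 100.09 = 0.6052 g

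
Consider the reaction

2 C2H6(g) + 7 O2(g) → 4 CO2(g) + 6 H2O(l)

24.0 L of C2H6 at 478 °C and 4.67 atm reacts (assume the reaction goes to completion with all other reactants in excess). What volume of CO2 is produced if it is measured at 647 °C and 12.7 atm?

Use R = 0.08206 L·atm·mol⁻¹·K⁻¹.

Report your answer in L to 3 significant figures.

n(C2H6) = PV/RT = (4.67 × 24.0) / (0.08206 × 751.15) = 1.818 mol
n(CO2) = (4/2) × 1.818 = 3.636 mol
V = nRT/P = 3.636 × 0.08206 × 920.15 / 12.7 = 21.62 L

21.6 L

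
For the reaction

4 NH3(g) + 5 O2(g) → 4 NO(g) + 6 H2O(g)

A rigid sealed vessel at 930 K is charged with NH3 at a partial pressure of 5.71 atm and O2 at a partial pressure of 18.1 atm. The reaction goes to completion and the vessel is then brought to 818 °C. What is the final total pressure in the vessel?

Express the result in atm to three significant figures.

Because the vessel is rigid and T is held at 930 K, work the stoichiometry in partial pressures (P_i = n_iRT/V).
P(O2) required for 5.71 atm of NH3 = (5/4) × 5.71 = 7.138 atm; available 18.1 atm, so NH3 is limiting.
P(O2) remaining = 18.1 − (5/4) × 5.71 = 10.96 atm
P(gaseous products) = (4+6)/4 × 5.71 = 14.28 atm
P_total at 930 K = 10.96 + 14.28 = 25.24 atm
Scaling to 818 °C: P = 25.24 × 1091.15/930 = 29.61 atm

29.6 atm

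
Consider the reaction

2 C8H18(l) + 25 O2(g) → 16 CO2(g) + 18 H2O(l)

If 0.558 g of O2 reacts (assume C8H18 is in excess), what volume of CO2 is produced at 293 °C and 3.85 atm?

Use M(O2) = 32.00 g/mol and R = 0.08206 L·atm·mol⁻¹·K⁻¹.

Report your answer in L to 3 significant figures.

n(O2) = 0.5580 / 32.00 = 0.01744 mol
n(CO2) = (16/25) × 0.01744 = 0.01116 mol
V = nRT/P = 0.01116 × 0.08206 × 566.15 / 3.85 = 0.1347 L

0.135 L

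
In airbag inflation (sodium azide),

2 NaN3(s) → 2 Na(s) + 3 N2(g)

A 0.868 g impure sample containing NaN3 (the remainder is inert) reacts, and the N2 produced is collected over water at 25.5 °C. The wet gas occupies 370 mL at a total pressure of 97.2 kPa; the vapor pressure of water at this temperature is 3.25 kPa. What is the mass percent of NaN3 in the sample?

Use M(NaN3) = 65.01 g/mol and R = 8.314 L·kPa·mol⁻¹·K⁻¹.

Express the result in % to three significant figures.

69.9 %

P(N2) = 97.2 − 3.25 = 93.95 kPa
n(N2) = PV/RT = (93.95 × 0.3700) / (8.314 × 298.65) = 0.01400 mol
n(NaN3) = (2/3) × 0.01400 = 0.009333 mol
m(NaN3) = 0.009333 × 65.01 = 0.6067 g
%NaN3 = 0.6067 / 0.868 × 100 = 69.90%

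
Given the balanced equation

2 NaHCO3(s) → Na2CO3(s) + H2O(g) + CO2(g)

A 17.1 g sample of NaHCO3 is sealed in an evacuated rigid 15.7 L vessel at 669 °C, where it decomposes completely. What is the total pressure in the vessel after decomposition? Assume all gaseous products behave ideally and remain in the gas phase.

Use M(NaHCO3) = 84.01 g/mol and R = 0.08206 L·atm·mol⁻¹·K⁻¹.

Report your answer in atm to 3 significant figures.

1.00 atm

n(NaHCO3) = 17.1 / 84.01 = 0.2035 mol
n(gas produced) = (2/2) × 0.2035 = 0.2035 mol
P = nRT/V = 0.2035 × 0.08206 × 942.15 / 15.7 = 1.002 atm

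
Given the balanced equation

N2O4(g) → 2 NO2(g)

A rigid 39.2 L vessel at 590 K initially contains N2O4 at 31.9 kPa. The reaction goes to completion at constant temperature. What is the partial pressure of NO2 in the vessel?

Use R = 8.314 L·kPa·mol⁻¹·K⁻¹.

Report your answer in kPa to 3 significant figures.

n(N2O4)₀ = PV/RT = (31.9 × 39.2) / (8.314 × 590) = 0.2549 mol
n(NO2) = (2/1) × 0.2549 = 0.5098 mol
P(NO2) = nRT/V = 0.5098 × 8.314 × 590 / 39.2 = 63.79 kPa

63.8 kPa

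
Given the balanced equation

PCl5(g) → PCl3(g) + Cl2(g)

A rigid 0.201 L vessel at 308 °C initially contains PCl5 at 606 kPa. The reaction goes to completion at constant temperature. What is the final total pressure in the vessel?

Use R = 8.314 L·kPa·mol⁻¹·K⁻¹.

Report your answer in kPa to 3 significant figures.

1210 kPa

Since T and V are fixed, P_final/P_initial = n_final/n_initial = 2/1.
P_final = (2/1) × 606 = 1212 kPa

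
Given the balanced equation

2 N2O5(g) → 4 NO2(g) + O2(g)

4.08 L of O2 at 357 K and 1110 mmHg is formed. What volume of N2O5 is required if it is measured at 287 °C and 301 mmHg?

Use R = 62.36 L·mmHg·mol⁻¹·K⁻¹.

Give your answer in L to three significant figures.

n(O2) = PV/RT = (1110 × 4.08) / (62.36 × 357) = 0.2034 mol
n(N2O5) = (2/1) × 0.2034 = 0.4068 mol
V = nRT/P = 0.4068 × 62.36 × 560.15 / 301 = 47.21 L

47.2 L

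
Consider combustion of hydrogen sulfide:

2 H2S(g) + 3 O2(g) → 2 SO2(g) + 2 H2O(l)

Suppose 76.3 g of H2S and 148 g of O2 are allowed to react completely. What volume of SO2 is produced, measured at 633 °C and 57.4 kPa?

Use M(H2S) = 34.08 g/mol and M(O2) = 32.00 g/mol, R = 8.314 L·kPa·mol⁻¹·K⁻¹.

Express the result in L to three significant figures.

294 L

n(H2S) = 76.3 / 34.08 = 2.239 mol
n(O2) = 148 / 32.00 = 4.625 mol
For 2.239 mol H2S, stoichiometry requires (3/2) × 2.239 = 3.358 mol O2; 4.625 mol is available, so H2S is limiting.
n(SO2) = (2/2) × 2.239 = 2.239 mol
V(SO2) = nRT/P = 2.239 × 8.314 × 906.15 / 57.4 = 293.9 L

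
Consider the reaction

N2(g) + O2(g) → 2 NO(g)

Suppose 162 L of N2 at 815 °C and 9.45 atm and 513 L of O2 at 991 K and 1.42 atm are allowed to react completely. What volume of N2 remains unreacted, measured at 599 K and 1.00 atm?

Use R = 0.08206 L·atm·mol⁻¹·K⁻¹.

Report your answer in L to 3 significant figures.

n(N2) = PV/RT = (9.45 × 162) / (0.08206 × 1088.15) = 17.14 mol
n(O2) = PV/RT = (1.42 × 513) / (0.08206 × 991) = 8.958 mol
For 17.14 mol N2, stoichiometry requires (1/1) × 17.14 = 17.14 mol O2; 8.958 mol is available, so O2 is limiting.
n(N2) consumed = (1/1) × 8.958 = 8.958 mol; remaining = 17.14 − 8.958 = 8.182 mol
V(N2) = nRT/P = 8.182 × 0.08206 × 599 / 1.00 = 402.2 L

402 L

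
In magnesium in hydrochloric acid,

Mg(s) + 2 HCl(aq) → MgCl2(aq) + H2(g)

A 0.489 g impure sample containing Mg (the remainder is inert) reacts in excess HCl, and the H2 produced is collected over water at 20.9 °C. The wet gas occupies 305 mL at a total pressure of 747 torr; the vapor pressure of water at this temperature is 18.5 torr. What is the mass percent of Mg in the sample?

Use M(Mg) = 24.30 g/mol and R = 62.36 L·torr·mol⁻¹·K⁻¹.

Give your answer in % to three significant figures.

60.2 %

P(H2) = 747 − 18.5 = 728.5 torr
n(H2) = PV/RT = (728.5 × 0.3050) / (62.36 × 294.05) = 0.01212 mol
n(Mg) = (1/1) × 0.01212 = 0.01212 mol
m(Mg) = 0.01212 × 24.30 = 0.2945 g
%Mg = 0.2945 / 0.489 × 100 = 60.22%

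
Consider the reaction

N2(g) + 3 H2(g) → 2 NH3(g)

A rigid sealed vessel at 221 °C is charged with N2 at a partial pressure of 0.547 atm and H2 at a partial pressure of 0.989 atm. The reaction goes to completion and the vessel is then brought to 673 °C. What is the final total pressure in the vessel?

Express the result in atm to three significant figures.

At constant V, partial pressures at 221 °C are proportional to moles, so apply stoichiometry directly to pressures.
P(H2) required for 0.547 atm of N2 = (3/1) × 0.547 = 1.641 atm; available 0.989 atm, so H2 is limiting.
P(N2) remaining = 0.547 − (1/3) × 0.989 = 0.2173 atm
P(gaseous products) = (2)/3 × 0.989 = 0.6593 atm
P_total at 221 °C = 0.2173 + 0.6593 = 0.8766 atm
Scaling to 673 °C: P = 0.8766 × 946.15/494.15 = 1.678 atm

1.68 atm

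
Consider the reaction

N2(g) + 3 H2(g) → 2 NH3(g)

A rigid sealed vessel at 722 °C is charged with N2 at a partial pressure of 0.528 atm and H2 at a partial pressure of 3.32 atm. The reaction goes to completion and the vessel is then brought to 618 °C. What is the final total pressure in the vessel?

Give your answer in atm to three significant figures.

2.50 atm

With V and T fixed, P_i ∝ n_i, so the mole ratios apply directly to partial pressures at 722 °C.
P(H2) required for 0.528 atm of N2 = (3/1) × 0.528 = 1.584 atm; available 3.32 atm, so N2 is limiting.
P(H2) remaining = 3.32 − (3/1) × 0.528 = 1.736 atm
P(gaseous products) = (2)/1 × 0.528 = 1.056 atm
P_total at 722 °C = 1.736 + 1.056 = 2.792 atm
Scaling to 618 °C: P = 2.792 × 891.15/995.15 = 2.500 atm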